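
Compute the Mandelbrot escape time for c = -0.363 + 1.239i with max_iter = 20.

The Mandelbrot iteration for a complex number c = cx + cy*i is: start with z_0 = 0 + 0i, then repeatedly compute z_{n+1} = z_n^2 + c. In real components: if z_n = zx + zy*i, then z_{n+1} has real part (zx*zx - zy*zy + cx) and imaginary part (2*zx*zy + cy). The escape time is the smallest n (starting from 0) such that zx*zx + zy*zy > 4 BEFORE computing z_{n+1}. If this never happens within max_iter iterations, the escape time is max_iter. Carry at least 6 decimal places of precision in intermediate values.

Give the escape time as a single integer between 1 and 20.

Answer: 3

Derivation:
z_0 = 0 + 0i, c = -0.3630 + 1.2390i
Iter 1: z = -0.3630 + 1.2390i, |z|^2 = 1.6669
Iter 2: z = -1.7664 + 0.3395i, |z|^2 = 3.2353
Iter 3: z = 2.6417 + 0.0397i, |z|^2 = 6.9804
Escaped at iteration 3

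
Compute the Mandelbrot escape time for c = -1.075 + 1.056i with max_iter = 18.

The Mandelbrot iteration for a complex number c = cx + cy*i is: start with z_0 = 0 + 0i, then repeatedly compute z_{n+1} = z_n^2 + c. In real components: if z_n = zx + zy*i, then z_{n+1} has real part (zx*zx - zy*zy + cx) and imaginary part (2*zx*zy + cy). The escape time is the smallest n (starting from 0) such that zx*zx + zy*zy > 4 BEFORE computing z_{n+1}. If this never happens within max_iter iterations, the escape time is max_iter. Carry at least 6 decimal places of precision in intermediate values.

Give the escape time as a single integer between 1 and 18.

Answer: 3

Derivation:
z_0 = 0 + 0i, c = -1.0750 + 1.0560i
Iter 1: z = -1.0750 + 1.0560i, |z|^2 = 2.2708
Iter 2: z = -1.0345 + -1.2144i, |z|^2 = 2.5450
Iter 3: z = -1.4796 + 3.5686i, |z|^2 = 14.9241
Escaped at iteration 3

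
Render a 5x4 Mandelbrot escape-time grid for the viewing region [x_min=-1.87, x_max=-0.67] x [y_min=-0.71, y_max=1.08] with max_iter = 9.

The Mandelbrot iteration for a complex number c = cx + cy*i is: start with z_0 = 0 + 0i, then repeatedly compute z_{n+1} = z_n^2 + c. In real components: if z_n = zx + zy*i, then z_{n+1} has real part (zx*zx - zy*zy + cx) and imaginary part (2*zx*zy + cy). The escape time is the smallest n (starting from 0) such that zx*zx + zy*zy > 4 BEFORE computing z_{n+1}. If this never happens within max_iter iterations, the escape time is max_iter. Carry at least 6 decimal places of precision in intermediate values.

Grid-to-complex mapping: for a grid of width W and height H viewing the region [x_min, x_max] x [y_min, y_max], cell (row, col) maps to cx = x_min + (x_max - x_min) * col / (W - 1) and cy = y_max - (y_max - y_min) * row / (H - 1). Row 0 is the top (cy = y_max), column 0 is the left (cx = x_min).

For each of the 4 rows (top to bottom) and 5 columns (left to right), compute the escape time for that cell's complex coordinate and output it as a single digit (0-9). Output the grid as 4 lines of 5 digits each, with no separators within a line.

Answer: 12333
33459
46999
13345

Derivation:
(row=0, col=0): c = -1.8700 + 1.0800i → escape time 1
(row=0, col=1): c = -1.5700 + 1.0800i → escape time 2
(row=0, col=2): c = -1.2700 + 1.0800i → escape time 3
(row=0, col=3): c = -0.9700 + 1.0800i → escape time 3
(row=0, col=4): c = -0.6700 + 1.0800i → escape time 3
(row=1, col=0): c = -1.8700 + 0.4833i → escape time 3
(row=1, col=1): c = -1.5700 + 0.4833i → escape time 3
(row=1, col=2): c = -1.2700 + 0.4833i → escape time 4
(row=1, col=3): c = -0.9700 + 0.4833i → escape time 5
(row=1, col=4): c = -0.6700 + 0.4833i → escape time 9
(row=2, col=0): c = -1.8700 + -0.1133i → escape time 4
(row=2, col=1): c = -1.5700 + -0.1133i → escape time 6
(row=2, col=2): c = -1.2700 + -0.1133i → escape time 9
(row=2, col=3): c = -0.9700 + -0.1133i → escape time 9
(row=2, col=4): c = -0.6700 + -0.1133i → escape time 9
(row=3, col=0): c = -1.8700 + -0.7100i → escape time 1
(row=3, col=1): c = -1.5700 + -0.7100i → escape time 3
(row=3, col=2): c = -1.2700 + -0.7100i → escape time 3
(row=3, col=3): c = -0.9700 + -0.7100i → escape time 4
(row=3, col=4): c = -0.6700 + -0.7100i → escape time 5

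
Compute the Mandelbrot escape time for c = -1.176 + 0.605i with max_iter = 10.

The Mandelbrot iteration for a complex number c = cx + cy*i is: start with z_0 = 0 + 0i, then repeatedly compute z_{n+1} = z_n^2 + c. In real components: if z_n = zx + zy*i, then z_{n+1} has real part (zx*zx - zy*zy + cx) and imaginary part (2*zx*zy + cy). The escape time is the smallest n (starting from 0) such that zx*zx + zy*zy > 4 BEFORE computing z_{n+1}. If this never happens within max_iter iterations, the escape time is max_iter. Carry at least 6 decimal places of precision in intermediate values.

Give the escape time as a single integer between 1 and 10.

z_0 = 0 + 0i, c = -1.1760 + 0.6050i
Iter 1: z = -1.1760 + 0.6050i, |z|^2 = 1.7490
Iter 2: z = -0.1590 + -0.8180i, |z|^2 = 0.6944
Iter 3: z = -1.8198 + 0.8652i, |z|^2 = 4.0601
Escaped at iteration 3

Answer: 3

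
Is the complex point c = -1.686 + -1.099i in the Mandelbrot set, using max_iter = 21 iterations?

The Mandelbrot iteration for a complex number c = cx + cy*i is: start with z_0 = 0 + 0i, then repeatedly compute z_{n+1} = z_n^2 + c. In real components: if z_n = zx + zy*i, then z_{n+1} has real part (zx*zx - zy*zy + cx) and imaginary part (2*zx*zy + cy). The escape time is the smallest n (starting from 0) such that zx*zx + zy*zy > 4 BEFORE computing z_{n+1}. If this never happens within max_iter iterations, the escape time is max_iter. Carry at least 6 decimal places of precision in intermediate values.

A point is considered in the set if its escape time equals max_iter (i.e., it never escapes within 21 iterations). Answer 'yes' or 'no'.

Answer: no

Derivation:
z_0 = 0 + 0i, c = -1.6860 + -1.0990i
Iter 1: z = -1.6860 + -1.0990i, |z|^2 = 4.0504
Escaped at iteration 1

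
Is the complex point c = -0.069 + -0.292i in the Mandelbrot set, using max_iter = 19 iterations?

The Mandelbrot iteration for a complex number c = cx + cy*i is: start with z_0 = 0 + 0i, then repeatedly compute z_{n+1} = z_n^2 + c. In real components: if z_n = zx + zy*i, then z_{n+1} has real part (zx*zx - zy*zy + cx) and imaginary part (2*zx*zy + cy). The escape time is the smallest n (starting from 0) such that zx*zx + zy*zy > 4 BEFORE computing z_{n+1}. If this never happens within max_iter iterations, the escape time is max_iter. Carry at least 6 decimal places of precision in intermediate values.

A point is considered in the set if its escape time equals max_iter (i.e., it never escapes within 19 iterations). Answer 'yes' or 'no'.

Answer: yes

Derivation:
z_0 = 0 + 0i, c = -0.0690 + -0.2920i
Iter 1: z = -0.0690 + -0.2920i, |z|^2 = 0.0900
Iter 2: z = -0.1495 + -0.2517i, |z|^2 = 0.0857
Iter 3: z = -0.1100 + -0.2167i, |z|^2 = 0.0591
Iter 4: z = -0.1039 + -0.2443i, |z|^2 = 0.0705
Iter 5: z = -0.1179 + -0.2412i, |z|^2 = 0.0721
Iter 6: z = -0.1133 + -0.2351i, |z|^2 = 0.0681
Iter 7: z = -0.1114 + -0.2387i, |z|^2 = 0.0694
Iter 8: z = -0.1136 + -0.2388i, |z|^2 = 0.0699
Iter 9: z = -0.1131 + -0.2378i, |z|^2 = 0.0693
Iter 10: z = -0.1127 + -0.2382i, |z|^2 = 0.0695
Iter 11: z = -0.1130 + -0.2383i, |z|^2 = 0.0696
Iter 12: z = -0.1130 + -0.2381i, |z|^2 = 0.0695
Iter 13: z = -0.1129 + -0.2382i, |z|^2 = 0.0695
Iter 14: z = -0.1130 + -0.2382i, |z|^2 = 0.0695
Iter 15: z = -0.1130 + -0.2382i, |z|^2 = 0.0695
Iter 16: z = -0.1130 + -0.2382i, |z|^2 = 0.0695
Iter 17: z = -0.1130 + -0.2382i, |z|^2 = 0.0695
Iter 18: z = -0.1130 + -0.2382i, |z|^2 = 0.0695
Did not escape in 19 iterations → in set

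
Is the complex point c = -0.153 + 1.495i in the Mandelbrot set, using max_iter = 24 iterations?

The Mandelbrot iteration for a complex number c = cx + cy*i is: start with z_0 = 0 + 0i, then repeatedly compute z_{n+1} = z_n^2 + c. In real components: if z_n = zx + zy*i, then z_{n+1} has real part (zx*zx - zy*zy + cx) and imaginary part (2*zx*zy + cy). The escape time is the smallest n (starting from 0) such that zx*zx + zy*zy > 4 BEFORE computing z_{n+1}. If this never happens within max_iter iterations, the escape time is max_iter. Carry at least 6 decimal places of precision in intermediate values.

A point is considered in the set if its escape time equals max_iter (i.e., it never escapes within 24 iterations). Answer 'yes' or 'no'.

Answer: no

Derivation:
z_0 = 0 + 0i, c = -0.1530 + 1.4950i
Iter 1: z = -0.1530 + 1.4950i, |z|^2 = 2.2584
Iter 2: z = -2.3646 + 1.0375i, |z|^2 = 6.6679
Escaped at iteration 2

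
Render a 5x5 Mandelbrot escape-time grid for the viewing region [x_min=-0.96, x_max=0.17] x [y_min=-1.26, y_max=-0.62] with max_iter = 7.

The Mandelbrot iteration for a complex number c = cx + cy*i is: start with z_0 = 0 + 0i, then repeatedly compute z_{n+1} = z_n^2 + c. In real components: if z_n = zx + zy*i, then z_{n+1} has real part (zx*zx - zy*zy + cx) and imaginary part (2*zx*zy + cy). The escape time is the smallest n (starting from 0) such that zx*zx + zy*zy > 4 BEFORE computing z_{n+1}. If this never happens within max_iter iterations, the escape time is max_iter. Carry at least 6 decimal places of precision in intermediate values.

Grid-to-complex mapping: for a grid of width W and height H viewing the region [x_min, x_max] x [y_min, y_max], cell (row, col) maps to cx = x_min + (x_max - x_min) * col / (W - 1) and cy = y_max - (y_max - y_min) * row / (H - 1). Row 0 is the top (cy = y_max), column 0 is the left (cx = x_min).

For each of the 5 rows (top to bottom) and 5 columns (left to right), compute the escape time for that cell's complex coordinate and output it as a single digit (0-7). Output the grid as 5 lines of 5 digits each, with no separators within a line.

(row=0, col=0): c = -0.9600 + -0.6200i → escape time 4
(row=0, col=1): c = -0.6775 + -0.6200i → escape time 6
(row=0, col=2): c = -0.3950 + -0.6200i → escape time 7
(row=0, col=3): c = -0.1125 + -0.6200i → escape time 7
(row=0, col=4): c = 0.1700 + -0.6200i → escape time 7
(row=1, col=0): c = -0.9600 + -0.7800i → escape time 3
(row=1, col=1): c = -0.6775 + -0.7800i → escape time 4
(row=1, col=2): c = -0.3950 + -0.7800i → escape time 6
(row=1, col=3): c = -0.1125 + -0.7800i → escape time 7
(row=1, col=4): c = 0.1700 + -0.7800i → escape time 5
(row=2, col=0): c = -0.9600 + -0.9400i → escape time 3
(row=2, col=1): c = -0.6775 + -0.9400i → escape time 4
(row=2, col=2): c = -0.3950 + -0.9400i → escape time 5
(row=2, col=3): c = -0.1125 + -0.9400i → escape time 7
(row=2, col=4): c = 0.1700 + -0.9400i → escape time 4
(row=3, col=0): c = -0.9600 + -1.1000i → escape time 3
(row=3, col=1): c = -0.6775 + -1.1000i → escape time 3
(row=3, col=2): c = -0.3950 + -1.1000i → escape time 4
(row=3, col=3): c = -0.1125 + -1.1000i → escape time 5
(row=3, col=4): c = 0.1700 + -1.1000i → escape time 3
(row=4, col=0): c = -0.9600 + -1.2600i → escape time 3
(row=4, col=1): c = -0.6775 + -1.2600i → escape time 3
(row=4, col=2): c = -0.3950 + -1.2600i → escape time 3
(row=4, col=3): c = -0.1125 + -1.2600i → escape time 3
(row=4, col=4): c = 0.1700 + -1.2600i → escape time 2

Answer: 46777
34675
34574
33453
33332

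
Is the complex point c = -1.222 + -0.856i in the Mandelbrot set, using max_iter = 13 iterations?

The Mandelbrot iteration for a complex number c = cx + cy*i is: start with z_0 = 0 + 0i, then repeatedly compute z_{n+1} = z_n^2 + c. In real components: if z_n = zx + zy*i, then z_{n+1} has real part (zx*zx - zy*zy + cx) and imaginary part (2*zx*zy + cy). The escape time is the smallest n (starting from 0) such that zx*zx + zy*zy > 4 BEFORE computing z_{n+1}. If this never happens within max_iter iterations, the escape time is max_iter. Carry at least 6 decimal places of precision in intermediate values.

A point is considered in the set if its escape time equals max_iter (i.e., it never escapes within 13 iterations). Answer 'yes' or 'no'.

z_0 = 0 + 0i, c = -1.2220 + -0.8560i
Iter 1: z = -1.2220 + -0.8560i, |z|^2 = 2.2260
Iter 2: z = -0.4615 + 1.2361i, |z|^2 = 1.7408
Iter 3: z = -2.5369 + -1.9968i, |z|^2 = 10.4230
Escaped at iteration 3

Answer: no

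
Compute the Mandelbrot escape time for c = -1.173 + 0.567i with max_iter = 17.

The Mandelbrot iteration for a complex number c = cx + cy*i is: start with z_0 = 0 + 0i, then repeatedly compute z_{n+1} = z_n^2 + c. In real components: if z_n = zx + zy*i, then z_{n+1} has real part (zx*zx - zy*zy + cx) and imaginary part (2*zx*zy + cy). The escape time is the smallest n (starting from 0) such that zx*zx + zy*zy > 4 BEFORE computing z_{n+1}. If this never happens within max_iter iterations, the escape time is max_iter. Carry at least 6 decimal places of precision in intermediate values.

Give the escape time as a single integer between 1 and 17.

z_0 = 0 + 0i, c = -1.1730 + 0.5670i
Iter 1: z = -1.1730 + 0.5670i, |z|^2 = 1.6974
Iter 2: z = -0.1186 + -0.7632i, |z|^2 = 0.5965
Iter 3: z = -1.7414 + 0.7480i, |z|^2 = 3.5919
Iter 4: z = 1.3000 + -2.0380i, |z|^2 = 5.8434
Escaped at iteration 4

Answer: 4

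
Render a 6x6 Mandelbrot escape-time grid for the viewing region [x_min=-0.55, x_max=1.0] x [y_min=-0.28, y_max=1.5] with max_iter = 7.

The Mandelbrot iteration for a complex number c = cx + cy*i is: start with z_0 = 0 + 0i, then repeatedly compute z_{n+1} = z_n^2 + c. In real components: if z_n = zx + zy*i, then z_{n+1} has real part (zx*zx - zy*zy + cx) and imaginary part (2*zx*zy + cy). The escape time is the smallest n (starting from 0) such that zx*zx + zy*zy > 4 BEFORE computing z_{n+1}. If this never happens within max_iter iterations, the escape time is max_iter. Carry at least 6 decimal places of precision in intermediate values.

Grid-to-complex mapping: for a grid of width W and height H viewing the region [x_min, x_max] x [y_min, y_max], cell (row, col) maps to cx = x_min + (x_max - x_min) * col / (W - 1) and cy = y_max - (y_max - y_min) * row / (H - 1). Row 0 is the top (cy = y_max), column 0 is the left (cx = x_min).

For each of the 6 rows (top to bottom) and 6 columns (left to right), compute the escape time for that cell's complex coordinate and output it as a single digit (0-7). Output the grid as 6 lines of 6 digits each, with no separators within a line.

Answer: 222222
343222
577432
777732
777732
777732

Derivation:
(row=0, col=0): c = -0.5500 + 1.5000i → escape time 2
(row=0, col=1): c = -0.2400 + 1.5000i → escape time 2
(row=0, col=2): c = 0.0700 + 1.5000i → escape time 2
(row=0, col=3): c = 0.3800 + 1.5000i → escape time 2
(row=0, col=4): c = 0.6900 + 1.5000i → escape time 2
(row=0, col=5): c = 1.0000 + 1.5000i → escape time 2
(row=1, col=0): c = -0.5500 + 1.1440i → escape time 3
(row=1, col=1): c = -0.2400 + 1.1440i → escape time 4
(row=1, col=2): c = 0.0700 + 1.1440i → escape time 3
(row=1, col=3): c = 0.3800 + 1.1440i → escape time 2
(row=1, col=4): c = 0.6900 + 1.1440i → escape time 2
(row=1, col=5): c = 1.0000 + 1.1440i → escape time 2
(row=2, col=0): c = -0.5500 + 0.7880i → escape time 5
(row=2, col=1): c = -0.2400 + 0.7880i → escape time 7
(row=2, col=2): c = 0.0700 + 0.7880i → escape time 7
(row=2, col=3): c = 0.3800 + 0.7880i → escape time 4
(row=2, col=4): c = 0.6900 + 0.7880i → escape time 3
(row=2, col=5): c = 1.0000 + 0.7880i → escape time 2
(row=3, col=0): c = -0.5500 + 0.4320i → escape time 7
(row=3, col=1): c = -0.2400 + 0.4320i → escape time 7
(row=3, col=2): c = 0.0700 + 0.4320i → escape time 7
(row=3, col=3): c = 0.3800 + 0.4320i → escape time 7
(row=3, col=4): c = 0.6900 + 0.4320i → escape time 3
(row=3, col=5): c = 1.0000 + 0.4320i → escape time 2
(row=4, col=0): c = -0.5500 + 0.0760i → escape time 7
(row=4, col=1): c = -0.2400 + 0.0760i → escape time 7
(row=4, col=2): c = 0.0700 + 0.0760i → escape time 7
(row=4, col=3): c = 0.3800 + 0.0760i → escape time 7
(row=4, col=4): c = 0.6900 + 0.0760i → escape time 3
(row=4, col=5): c = 1.0000 + 0.0760i → escape time 2
(row=5, col=0): c = -0.5500 + -0.2800i → escape time 7
(row=5, col=1): c = -0.2400 + -0.2800i → escape time 7
(row=5, col=2): c = 0.0700 + -0.2800i → escape time 7
(row=5, col=3): c = 0.3800 + -0.2800i → escape time 7
(row=5, col=4): c = 0.6900 + -0.2800i → escape time 3
(row=5, col=5): c = 1.0000 + -0.2800i → escape time 2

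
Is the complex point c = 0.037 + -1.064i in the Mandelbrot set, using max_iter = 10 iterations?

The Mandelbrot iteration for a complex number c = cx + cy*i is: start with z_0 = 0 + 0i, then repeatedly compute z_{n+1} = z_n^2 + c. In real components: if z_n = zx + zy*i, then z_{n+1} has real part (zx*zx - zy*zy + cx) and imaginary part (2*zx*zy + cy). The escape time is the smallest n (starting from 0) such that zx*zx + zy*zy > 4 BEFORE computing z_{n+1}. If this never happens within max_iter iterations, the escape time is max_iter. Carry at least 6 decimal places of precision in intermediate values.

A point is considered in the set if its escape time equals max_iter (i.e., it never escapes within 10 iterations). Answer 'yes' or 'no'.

z_0 = 0 + 0i, c = 0.0370 + -1.0640i
Iter 1: z = 0.0370 + -1.0640i, |z|^2 = 1.1335
Iter 2: z = -1.0937 + -1.1427i, |z|^2 = 2.5021
Iter 3: z = -0.0726 + 1.4357i, |z|^2 = 2.0665
Iter 4: z = -2.0189 + -1.2725i, |z|^2 = 5.6952
Escaped at iteration 4

Answer: no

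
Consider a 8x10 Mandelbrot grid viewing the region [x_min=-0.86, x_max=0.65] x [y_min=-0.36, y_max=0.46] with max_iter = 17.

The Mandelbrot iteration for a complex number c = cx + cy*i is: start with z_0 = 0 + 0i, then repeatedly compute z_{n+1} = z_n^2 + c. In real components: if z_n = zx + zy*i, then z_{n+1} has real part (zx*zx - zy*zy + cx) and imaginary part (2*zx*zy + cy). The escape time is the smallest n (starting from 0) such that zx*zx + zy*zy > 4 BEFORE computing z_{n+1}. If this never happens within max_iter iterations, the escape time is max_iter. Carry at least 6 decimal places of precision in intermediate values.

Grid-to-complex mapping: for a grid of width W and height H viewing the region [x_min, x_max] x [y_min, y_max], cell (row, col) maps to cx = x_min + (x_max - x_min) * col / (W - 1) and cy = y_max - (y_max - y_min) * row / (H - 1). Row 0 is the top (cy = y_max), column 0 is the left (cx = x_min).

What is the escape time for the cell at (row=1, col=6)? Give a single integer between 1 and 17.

z_0 = 0 + 0i, c = 0.4343 + 0.3689i
Iter 1: z = 0.4343 + 0.3689i, |z|^2 = 0.3247
Iter 2: z = 0.4868 + 0.6893i, |z|^2 = 0.7121
Iter 3: z = 0.1961 + 1.0400i, |z|^2 = 1.1201
Iter 4: z = -0.6088 + 0.7769i, |z|^2 = 0.9742
Iter 5: z = 0.2015 + -0.5771i, |z|^2 = 0.3736
Iter 6: z = 0.1418 + 0.1364i, |z|^2 = 0.0387
Iter 7: z = 0.4358 + 0.4076i, |z|^2 = 0.3560
Iter 8: z = 0.4581 + 0.7241i, |z|^2 = 0.7342
Iter 9: z = 0.1198 + 1.0323i, |z|^2 = 1.0801
Iter 10: z = -0.6171 + 0.6162i, |z|^2 = 0.7605
Iter 11: z = 0.4354 + -0.3916i, |z|^2 = 0.3429
Iter 12: z = 0.4705 + 0.0279i, |z|^2 = 0.2222
Iter 13: z = 0.6549 + 0.3951i, |z|^2 = 0.5850
Iter 14: z = 0.7071 + 0.8864i, |z|^2 = 1.2857
Iter 15: z = 0.1484 + 1.6224i, |z|^2 = 2.6543
Iter 16: z = -2.1760 + 0.8505i, |z|^2 = 5.4583
Escaped at iteration 16

Answer: 16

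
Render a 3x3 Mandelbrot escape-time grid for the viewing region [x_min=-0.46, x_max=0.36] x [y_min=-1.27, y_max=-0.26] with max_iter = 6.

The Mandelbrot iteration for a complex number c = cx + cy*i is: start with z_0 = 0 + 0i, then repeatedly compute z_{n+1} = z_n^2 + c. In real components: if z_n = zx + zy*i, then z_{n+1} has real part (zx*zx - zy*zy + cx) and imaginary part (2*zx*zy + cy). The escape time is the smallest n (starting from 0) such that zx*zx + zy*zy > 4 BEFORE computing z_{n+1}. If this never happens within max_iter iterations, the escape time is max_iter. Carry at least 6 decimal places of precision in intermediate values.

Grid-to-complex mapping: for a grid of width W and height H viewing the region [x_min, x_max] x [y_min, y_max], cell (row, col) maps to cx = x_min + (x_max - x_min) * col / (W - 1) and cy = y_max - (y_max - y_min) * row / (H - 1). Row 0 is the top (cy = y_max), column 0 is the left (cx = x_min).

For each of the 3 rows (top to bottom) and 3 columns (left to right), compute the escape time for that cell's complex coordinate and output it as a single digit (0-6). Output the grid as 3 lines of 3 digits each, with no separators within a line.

Answer: 666
664
322

Derivation:
(row=0, col=0): c = -0.4600 + -0.2600i → escape time 6
(row=0, col=1): c = -0.0500 + -0.2600i → escape time 6
(row=0, col=2): c = 0.3600 + -0.2600i → escape time 6
(row=1, col=0): c = -0.4600 + -0.7650i → escape time 6
(row=1, col=1): c = -0.0500 + -0.7650i → escape time 6
(row=1, col=2): c = 0.3600 + -0.7650i → escape time 4
(row=2, col=0): c = -0.4600 + -1.2700i → escape time 3
(row=2, col=1): c = -0.0500 + -1.2700i → escape time 2
(row=2, col=2): c = 0.3600 + -1.2700i → escape time 2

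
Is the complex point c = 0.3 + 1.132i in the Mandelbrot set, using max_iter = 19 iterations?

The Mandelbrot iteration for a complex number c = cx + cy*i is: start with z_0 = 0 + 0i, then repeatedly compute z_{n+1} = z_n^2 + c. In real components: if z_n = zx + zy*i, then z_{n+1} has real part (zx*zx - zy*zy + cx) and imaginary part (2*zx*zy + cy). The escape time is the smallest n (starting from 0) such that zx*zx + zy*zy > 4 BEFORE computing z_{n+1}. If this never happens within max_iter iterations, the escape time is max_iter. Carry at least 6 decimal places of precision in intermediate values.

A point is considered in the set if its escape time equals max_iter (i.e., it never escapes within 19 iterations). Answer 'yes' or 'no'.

z_0 = 0 + 0i, c = 0.3000 + 1.1320i
Iter 1: z = 0.3000 + 1.1320i, |z|^2 = 1.3714
Iter 2: z = -0.8914 + 1.8112i, |z|^2 = 4.0751
Escaped at iteration 2

Answer: no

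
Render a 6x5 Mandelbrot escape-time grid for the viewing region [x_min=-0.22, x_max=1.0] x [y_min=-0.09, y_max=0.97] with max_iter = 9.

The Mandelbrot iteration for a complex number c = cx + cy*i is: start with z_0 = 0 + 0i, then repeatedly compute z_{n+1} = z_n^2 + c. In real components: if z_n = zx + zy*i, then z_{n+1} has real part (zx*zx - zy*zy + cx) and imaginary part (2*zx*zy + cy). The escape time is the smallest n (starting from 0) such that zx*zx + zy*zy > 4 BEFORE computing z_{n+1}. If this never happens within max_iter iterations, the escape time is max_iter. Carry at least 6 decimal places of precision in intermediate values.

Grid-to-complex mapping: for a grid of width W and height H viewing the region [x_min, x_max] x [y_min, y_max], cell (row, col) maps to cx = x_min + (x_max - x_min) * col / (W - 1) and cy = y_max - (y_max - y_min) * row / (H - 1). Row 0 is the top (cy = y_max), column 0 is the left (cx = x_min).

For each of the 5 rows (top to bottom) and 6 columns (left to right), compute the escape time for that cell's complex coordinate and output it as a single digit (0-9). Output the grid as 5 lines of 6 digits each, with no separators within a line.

Answer: 764322
996332
999532
999532
999532

Derivation:
(row=0, col=0): c = -0.2200 + 0.9700i → escape time 7
(row=0, col=1): c = 0.0240 + 0.9700i → escape time 6
(row=0, col=2): c = 0.2680 + 0.9700i → escape time 4
(row=0, col=3): c = 0.5120 + 0.9700i → escape time 3
(row=0, col=4): c = 0.7560 + 0.9700i → escape time 2
(row=0, col=5): c = 1.0000 + 0.9700i → escape time 2
(row=1, col=0): c = -0.2200 + 0.7050i → escape time 9
(row=1, col=1): c = 0.0240 + 0.7050i → escape time 9
(row=1, col=2): c = 0.2680 + 0.7050i → escape time 6
(row=1, col=3): c = 0.5120 + 0.7050i → escape time 3
(row=1, col=4): c = 0.7560 + 0.7050i → escape time 3
(row=1, col=5): c = 1.0000 + 0.7050i → escape time 2
(row=2, col=0): c = -0.2200 + 0.4400i → escape time 9
(row=2, col=1): c = 0.0240 + 0.4400i → escape time 9
(row=2, col=2): c = 0.2680 + 0.4400i → escape time 9
(row=2, col=3): c = 0.5120 + 0.4400i → escape time 5
(row=2, col=4): c = 0.7560 + 0.4400i → escape time 3
(row=2, col=5): c = 1.0000 + 0.4400i → escape time 2
(row=3, col=0): c = -0.2200 + 0.1750i → escape time 9
(row=3, col=1): c = 0.0240 + 0.1750i → escape time 9
(row=3, col=2): c = 0.2680 + 0.1750i → escape time 9
(row=3, col=3): c = 0.5120 + 0.1750i → escape time 5
(row=3, col=4): c = 0.7560 + 0.1750i → escape time 3
(row=3, col=5): c = 1.0000 + 0.1750i → escape time 2
(row=4, col=0): c = -0.2200 + -0.0900i → escape time 9
(row=4, col=1): c = 0.0240 + -0.0900i → escape time 9
(row=4, col=2): c = 0.2680 + -0.0900i → escape time 9
(row=4, col=3): c = 0.5120 + -0.0900i → escape time 5
(row=4, col=4): c = 0.7560 + -0.0900i → escape time 3
(row=4, col=5): c = 1.0000 + -0.0900i → escape time 2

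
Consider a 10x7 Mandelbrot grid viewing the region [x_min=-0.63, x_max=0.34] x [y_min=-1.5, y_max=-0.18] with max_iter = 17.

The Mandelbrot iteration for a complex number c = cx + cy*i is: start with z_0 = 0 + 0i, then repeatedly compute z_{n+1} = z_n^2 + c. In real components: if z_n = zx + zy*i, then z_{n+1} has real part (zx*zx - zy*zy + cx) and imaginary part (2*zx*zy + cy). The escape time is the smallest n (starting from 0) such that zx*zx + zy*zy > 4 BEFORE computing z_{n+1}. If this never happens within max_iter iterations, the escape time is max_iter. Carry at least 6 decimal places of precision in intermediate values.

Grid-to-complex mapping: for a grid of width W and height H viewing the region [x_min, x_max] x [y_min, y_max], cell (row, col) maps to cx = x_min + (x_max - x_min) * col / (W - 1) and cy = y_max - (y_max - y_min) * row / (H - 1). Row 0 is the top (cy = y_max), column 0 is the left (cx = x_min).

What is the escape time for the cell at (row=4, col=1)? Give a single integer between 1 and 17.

z_0 = 0 + 0i, c = -0.5222 + -1.0600i
Iter 1: z = -0.5222 + -1.0600i, |z|^2 = 1.3963
Iter 2: z = -1.3731 + 0.0471i, |z|^2 = 1.8876
Iter 3: z = 1.3610 + -1.1894i, |z|^2 = 3.2669
Iter 4: z = -0.0846 + -4.2974i, |z|^2 = 18.4751
Escaped at iteration 4

Answer: 4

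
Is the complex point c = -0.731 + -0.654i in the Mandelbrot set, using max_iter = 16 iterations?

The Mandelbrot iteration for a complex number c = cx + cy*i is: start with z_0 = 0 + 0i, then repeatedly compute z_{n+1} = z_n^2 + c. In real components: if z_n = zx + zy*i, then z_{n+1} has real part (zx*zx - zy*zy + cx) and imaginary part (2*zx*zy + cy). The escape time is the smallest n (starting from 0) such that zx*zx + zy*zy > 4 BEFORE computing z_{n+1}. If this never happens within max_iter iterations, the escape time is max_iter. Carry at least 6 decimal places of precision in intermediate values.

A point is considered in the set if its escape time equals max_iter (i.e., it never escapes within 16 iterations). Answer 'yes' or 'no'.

Answer: no

Derivation:
z_0 = 0 + 0i, c = -0.7310 + -0.6540i
Iter 1: z = -0.7310 + -0.6540i, |z|^2 = 0.9621
Iter 2: z = -0.6244 + 0.3021i, |z|^2 = 0.4811
Iter 3: z = -0.4325 + -1.0313i, |z|^2 = 1.2506
Iter 4: z = -1.6075 + 0.2380i, |z|^2 = 2.6408
Iter 5: z = 1.7965 + -1.4192i, |z|^2 = 5.2417
Escaped at iteration 5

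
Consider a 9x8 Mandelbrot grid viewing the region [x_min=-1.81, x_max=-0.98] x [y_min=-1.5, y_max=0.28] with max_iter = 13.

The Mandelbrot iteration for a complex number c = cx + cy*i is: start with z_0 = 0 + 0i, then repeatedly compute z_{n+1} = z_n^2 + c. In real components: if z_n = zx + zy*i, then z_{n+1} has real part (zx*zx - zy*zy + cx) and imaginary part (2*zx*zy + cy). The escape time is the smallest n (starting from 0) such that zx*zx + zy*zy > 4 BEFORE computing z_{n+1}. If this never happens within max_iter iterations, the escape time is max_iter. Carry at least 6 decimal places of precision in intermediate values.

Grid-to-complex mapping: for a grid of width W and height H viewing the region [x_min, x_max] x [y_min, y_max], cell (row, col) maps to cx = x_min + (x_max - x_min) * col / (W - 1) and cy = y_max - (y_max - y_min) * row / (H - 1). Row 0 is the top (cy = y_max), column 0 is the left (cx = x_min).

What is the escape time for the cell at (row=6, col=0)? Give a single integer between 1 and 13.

Answer: 1

Derivation:
z_0 = 0 + 0i, c = -1.8100 + -1.2457i
Iter 1: z = -1.8100 + -1.2457i, |z|^2 = 4.8279
Escaped at iteration 1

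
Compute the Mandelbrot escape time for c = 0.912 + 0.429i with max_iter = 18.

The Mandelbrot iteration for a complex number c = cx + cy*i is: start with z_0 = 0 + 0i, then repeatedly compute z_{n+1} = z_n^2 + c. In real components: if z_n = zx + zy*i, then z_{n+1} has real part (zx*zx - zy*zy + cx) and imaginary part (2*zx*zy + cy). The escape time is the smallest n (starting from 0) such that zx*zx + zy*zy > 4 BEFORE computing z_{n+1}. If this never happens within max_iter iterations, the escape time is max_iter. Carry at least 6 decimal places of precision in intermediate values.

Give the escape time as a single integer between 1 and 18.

z_0 = 0 + 0i, c = 0.9120 + 0.4290i
Iter 1: z = 0.9120 + 0.4290i, |z|^2 = 1.0158
Iter 2: z = 1.5597 + 1.2115i, |z|^2 = 3.9004
Iter 3: z = 1.8770 + 4.2081i, |z|^2 = 21.2315
Escaped at iteration 3

Answer: 3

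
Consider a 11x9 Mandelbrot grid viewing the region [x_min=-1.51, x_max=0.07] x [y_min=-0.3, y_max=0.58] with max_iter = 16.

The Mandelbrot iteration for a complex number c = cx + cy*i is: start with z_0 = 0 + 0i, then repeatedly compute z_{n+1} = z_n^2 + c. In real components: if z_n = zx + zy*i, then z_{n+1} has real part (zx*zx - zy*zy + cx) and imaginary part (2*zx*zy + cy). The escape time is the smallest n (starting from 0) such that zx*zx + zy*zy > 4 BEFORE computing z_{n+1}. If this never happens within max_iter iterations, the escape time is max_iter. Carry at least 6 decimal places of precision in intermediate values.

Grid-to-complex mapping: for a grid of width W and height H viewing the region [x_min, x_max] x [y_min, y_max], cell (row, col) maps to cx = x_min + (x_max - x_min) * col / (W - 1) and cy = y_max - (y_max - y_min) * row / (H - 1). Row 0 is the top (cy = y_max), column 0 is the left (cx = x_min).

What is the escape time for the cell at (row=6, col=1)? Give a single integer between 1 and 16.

z_0 = 0 + 0i, c = -1.3520 + -0.0800i
Iter 1: z = -1.3520 + -0.0800i, |z|^2 = 1.8343
Iter 2: z = 0.4695 + 0.1363i, |z|^2 = 0.2390
Iter 3: z = -1.1501 + 0.0480i, |z|^2 = 1.3251
Iter 4: z = -0.0315 + -0.1904i, |z|^2 = 0.0373
Iter 5: z = -1.3873 + -0.0680i, |z|^2 = 1.9292
Iter 6: z = 0.5679 + 0.1087i, |z|^2 = 0.3343
Iter 7: z = -1.0413 + 0.0435i, |z|^2 = 1.0862
Iter 8: z = -0.2696 + -0.1706i, |z|^2 = 0.1018
Iter 9: z = -1.3084 + 0.0120i, |z|^2 = 1.7121
Iter 10: z = 0.3598 + -0.1113i, |z|^2 = 0.1419
Iter 11: z = -1.2349 + -0.1601i, |z|^2 = 1.5506
Iter 12: z = 0.1474 + 0.3154i, |z|^2 = 0.1212
Iter 13: z = -1.4297 + 0.0129i, |z|^2 = 2.0443
Iter 14: z = 0.6920 + -0.1170i, |z|^2 = 0.4926
Iter 15: z = -0.8868 + -0.2419i, |z|^2 = 0.8450

Answer: 16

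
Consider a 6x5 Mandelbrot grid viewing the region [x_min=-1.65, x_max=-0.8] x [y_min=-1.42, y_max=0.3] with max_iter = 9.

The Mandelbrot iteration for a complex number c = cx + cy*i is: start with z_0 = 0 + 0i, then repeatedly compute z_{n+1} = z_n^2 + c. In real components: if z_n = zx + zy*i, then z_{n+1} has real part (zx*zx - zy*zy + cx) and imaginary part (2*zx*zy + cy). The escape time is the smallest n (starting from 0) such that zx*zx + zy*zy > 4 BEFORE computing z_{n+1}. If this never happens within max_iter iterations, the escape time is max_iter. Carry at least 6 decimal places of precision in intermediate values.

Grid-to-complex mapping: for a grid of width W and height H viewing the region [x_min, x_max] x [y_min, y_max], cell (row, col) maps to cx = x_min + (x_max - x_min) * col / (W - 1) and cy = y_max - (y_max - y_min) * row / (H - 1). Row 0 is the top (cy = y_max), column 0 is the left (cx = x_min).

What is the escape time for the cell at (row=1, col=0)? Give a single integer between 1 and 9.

Answer: 5

Derivation:
z_0 = 0 + 0i, c = -1.6500 + -0.1300i
Iter 1: z = -1.6500 + -0.1300i, |z|^2 = 2.7394
Iter 2: z = 1.0556 + 0.2990i, |z|^2 = 1.2037
Iter 3: z = -0.6251 + 0.5012i, |z|^2 = 0.6420
Iter 4: z = -1.5105 + -0.7567i, |z|^2 = 2.8541
Iter 5: z = 0.0590 + 2.1559i, |z|^2 = 4.6513
Escaped at iteration 5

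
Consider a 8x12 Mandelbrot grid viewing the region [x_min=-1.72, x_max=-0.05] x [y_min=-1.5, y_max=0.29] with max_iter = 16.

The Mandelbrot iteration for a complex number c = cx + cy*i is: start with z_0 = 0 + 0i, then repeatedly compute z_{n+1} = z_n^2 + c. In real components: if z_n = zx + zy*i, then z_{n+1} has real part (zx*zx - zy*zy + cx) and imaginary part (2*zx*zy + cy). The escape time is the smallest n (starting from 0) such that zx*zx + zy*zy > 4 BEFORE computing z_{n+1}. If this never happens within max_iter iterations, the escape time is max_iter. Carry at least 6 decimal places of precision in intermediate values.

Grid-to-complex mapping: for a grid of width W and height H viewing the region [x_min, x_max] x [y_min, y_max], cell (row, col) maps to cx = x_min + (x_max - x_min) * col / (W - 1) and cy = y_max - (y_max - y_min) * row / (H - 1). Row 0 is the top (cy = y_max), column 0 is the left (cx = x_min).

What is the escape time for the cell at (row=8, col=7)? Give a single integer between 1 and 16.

Answer: 8

Derivation:
z_0 = 0 + 0i, c = -0.0500 + -1.0118i
Iter 1: z = -0.0500 + -1.0118i, |z|^2 = 1.0263
Iter 2: z = -1.0713 + -0.9106i, |z|^2 = 1.9769
Iter 3: z = 0.2684 + 0.9393i, |z|^2 = 0.9542
Iter 4: z = -0.8602 + -0.5077i, |z|^2 = 0.9977
Iter 5: z = 0.4322 + -0.1384i, |z|^2 = 0.2060
Iter 6: z = 0.1176 + -1.1315i, |z|^2 = 1.2941
Iter 7: z = -1.3164 + -1.2781i, |z|^2 = 3.3663
Iter 8: z = 0.0495 + 2.3530i, |z|^2 = 5.5392
Escaped at iteration 8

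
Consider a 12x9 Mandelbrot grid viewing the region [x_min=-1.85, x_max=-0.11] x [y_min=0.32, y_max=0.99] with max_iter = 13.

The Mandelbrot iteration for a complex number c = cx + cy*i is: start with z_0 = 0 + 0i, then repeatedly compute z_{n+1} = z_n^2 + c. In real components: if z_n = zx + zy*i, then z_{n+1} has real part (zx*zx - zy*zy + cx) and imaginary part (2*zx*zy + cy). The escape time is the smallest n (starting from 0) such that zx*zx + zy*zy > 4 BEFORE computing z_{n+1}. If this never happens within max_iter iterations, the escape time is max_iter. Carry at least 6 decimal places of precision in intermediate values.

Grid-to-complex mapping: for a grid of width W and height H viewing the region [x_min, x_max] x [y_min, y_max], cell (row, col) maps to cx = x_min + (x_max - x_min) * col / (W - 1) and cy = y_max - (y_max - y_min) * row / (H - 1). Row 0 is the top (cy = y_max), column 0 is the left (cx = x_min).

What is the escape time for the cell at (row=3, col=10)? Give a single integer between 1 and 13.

Answer: 12

Derivation:
z_0 = 0 + 0i, c = -0.2682 + 0.7388i
Iter 1: z = -0.2682 + 0.7388i, |z|^2 = 0.6177
Iter 2: z = -0.7420 + 0.3425i, |z|^2 = 0.6679
Iter 3: z = 0.1651 + 0.2305i, |z|^2 = 0.0804
Iter 4: z = -0.2940 + 0.8148i, |z|^2 = 0.7504
Iter 5: z = -0.8457 + 0.2596i, |z|^2 = 0.7826
Iter 6: z = 0.3796 + 0.2997i, |z|^2 = 0.2340
Iter 7: z = -0.2139 + 0.9663i, |z|^2 = 0.9795
Iter 8: z = -1.1562 + 0.3254i, |z|^2 = 1.4427
Iter 9: z = 0.9628 + -0.0136i, |z|^2 = 0.9272
Iter 10: z = 0.6586 + 0.7125i, |z|^2 = 0.9415
Iter 11: z = -0.3421 + 1.6773i, |z|^2 = 2.9305
Iter 12: z = -2.9646 + -0.4090i, |z|^2 = 8.9560
Escaped at iteration 12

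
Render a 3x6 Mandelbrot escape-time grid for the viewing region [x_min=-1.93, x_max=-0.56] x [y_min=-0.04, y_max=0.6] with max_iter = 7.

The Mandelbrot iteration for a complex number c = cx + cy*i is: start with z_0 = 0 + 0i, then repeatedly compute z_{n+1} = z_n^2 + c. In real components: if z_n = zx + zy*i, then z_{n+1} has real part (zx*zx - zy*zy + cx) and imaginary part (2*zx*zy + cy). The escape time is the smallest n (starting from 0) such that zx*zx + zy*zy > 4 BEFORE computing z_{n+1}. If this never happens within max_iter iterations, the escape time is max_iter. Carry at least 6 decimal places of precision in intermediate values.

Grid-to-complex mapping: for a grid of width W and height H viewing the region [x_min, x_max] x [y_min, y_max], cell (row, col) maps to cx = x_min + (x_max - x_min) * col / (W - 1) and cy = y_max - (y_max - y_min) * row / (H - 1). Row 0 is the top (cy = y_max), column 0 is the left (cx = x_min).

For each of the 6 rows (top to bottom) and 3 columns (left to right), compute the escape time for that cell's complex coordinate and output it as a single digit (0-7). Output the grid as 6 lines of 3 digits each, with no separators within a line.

Answer: 137
257
377
377
477
577

Derivation:
(row=0, col=0): c = -1.9300 + 0.6000i → escape time 1
(row=0, col=1): c = -1.2450 + 0.6000i → escape time 3
(row=0, col=2): c = -0.5600 + 0.6000i → escape time 7
(row=1, col=0): c = -1.9300 + 0.4720i → escape time 2
(row=1, col=1): c = -1.2450 + 0.4720i → escape time 5
(row=1, col=2): c = -0.5600 + 0.4720i → escape time 7
(row=2, col=0): c = -1.9300 + 0.3440i → escape time 3
(row=2, col=1): c = -1.2450 + 0.3440i → escape time 7
(row=2, col=2): c = -0.5600 + 0.3440i → escape time 7
(row=3, col=0): c = -1.9300 + 0.2160i → escape time 3
(row=3, col=1): c = -1.2450 + 0.2160i → escape time 7
(row=3, col=2): c = -0.5600 + 0.2160i → escape time 7
(row=4, col=0): c = -1.9300 + 0.0880i → escape time 4
(row=4, col=1): c = -1.2450 + 0.0880i → escape time 7
(row=4, col=2): c = -0.5600 + 0.0880i → escape time 7
(row=5, col=0): c = -1.9300 + -0.0400i → escape time 5
(row=5, col=1): c = -1.2450 + -0.0400i → escape time 7
(row=5, col=2): c = -0.5600 + -0.0400i → escape time 7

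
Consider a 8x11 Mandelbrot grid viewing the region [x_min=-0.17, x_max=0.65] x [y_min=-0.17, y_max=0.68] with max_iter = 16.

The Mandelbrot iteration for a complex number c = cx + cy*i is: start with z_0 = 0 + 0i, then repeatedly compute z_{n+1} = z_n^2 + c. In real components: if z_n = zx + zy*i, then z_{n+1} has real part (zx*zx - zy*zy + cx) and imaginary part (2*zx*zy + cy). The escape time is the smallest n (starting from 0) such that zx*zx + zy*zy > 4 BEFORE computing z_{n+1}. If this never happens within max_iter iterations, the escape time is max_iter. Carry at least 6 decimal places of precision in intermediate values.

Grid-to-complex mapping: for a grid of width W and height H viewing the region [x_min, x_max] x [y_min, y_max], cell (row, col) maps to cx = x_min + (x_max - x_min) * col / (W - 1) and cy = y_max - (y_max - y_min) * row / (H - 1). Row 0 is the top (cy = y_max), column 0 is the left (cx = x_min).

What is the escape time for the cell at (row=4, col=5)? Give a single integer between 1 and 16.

Answer: 16

Derivation:
z_0 = 0 + 0i, c = 0.4157 + 0.3400i
Iter 1: z = 0.4157 + 0.3400i, |z|^2 = 0.2884
Iter 2: z = 0.4729 + 0.6227i, |z|^2 = 0.6114
Iter 3: z = 0.2516 + 0.9290i, |z|^2 = 0.9263
Iter 4: z = -0.3840 + 0.8075i, |z|^2 = 0.7995
Iter 5: z = -0.0890 + -0.2801i, |z|^2 = 0.0864
Iter 6: z = 0.3452 + 0.3899i, |z|^2 = 0.2711
Iter 7: z = 0.3829 + 0.6091i, |z|^2 = 0.5176
Iter 8: z = 0.1913 + 0.8064i, |z|^2 = 0.6869
Iter 9: z = -0.1980 + 0.6485i, |z|^2 = 0.4598
Iter 10: z = 0.0344 + 0.0832i, |z|^2 = 0.0081
Iter 11: z = 0.4100 + 0.3457i, |z|^2 = 0.2876
Iter 12: z = 0.4643 + 0.6235i, |z|^2 = 0.6043
Iter 13: z = 0.2425 + 0.9189i, |z|^2 = 0.9033
Iter 14: z = -0.3699 + 0.7858i, |z|^2 = 0.7542
Iter 15: z = -0.0649 + -0.2413i, |z|^2 = 0.0624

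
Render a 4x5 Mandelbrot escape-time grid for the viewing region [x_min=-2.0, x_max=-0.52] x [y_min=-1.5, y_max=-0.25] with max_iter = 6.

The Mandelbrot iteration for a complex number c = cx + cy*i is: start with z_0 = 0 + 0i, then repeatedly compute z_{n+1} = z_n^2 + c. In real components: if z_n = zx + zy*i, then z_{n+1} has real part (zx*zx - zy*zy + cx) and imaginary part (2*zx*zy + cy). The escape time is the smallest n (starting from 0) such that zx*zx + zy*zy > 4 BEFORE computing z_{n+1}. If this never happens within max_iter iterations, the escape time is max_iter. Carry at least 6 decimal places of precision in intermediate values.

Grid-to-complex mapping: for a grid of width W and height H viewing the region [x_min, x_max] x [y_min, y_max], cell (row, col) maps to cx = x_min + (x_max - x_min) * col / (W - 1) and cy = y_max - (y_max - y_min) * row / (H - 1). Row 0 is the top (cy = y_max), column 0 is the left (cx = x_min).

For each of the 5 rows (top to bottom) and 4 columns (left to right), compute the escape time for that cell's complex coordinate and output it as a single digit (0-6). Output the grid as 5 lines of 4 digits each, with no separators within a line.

Answer: 1566
1356
1334
1233
1122

Derivation:
(row=0, col=0): c = -2.0000 + -0.2500i → escape time 1
(row=0, col=1): c = -1.5067 + -0.2500i → escape time 5
(row=0, col=2): c = -1.0133 + -0.2500i → escape time 6
(row=0, col=3): c = -0.5200 + -0.2500i → escape time 6
(row=1, col=0): c = -2.0000 + -0.5625i → escape time 1
(row=1, col=1): c = -1.5067 + -0.5625i → escape time 3
(row=1, col=2): c = -1.0133 + -0.5625i → escape time 5
(row=1, col=3): c = -0.5200 + -0.5625i → escape time 6
(row=2, col=0): c = -2.0000 + -0.8750i → escape time 1
(row=2, col=1): c = -1.5067 + -0.8750i → escape time 3
(row=2, col=2): c = -1.0133 + -0.8750i → escape time 3
(row=2, col=3): c = -0.5200 + -0.8750i → escape time 4
(row=3, col=0): c = -2.0000 + -1.1875i → escape time 1
(row=3, col=1): c = -1.5067 + -1.1875i → escape time 2
(row=3, col=2): c = -1.0133 + -1.1875i → escape time 3
(row=3, col=3): c = -0.5200 + -1.1875i → escape time 3
(row=4, col=0): c = -2.0000 + -1.5000i → escape time 1
(row=4, col=1): c = -1.5067 + -1.5000i → escape time 1
(row=4, col=2): c = -1.0133 + -1.5000i → escape time 2
(row=4, col=3): c = -0.5200 + -1.5000i → escape time 2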